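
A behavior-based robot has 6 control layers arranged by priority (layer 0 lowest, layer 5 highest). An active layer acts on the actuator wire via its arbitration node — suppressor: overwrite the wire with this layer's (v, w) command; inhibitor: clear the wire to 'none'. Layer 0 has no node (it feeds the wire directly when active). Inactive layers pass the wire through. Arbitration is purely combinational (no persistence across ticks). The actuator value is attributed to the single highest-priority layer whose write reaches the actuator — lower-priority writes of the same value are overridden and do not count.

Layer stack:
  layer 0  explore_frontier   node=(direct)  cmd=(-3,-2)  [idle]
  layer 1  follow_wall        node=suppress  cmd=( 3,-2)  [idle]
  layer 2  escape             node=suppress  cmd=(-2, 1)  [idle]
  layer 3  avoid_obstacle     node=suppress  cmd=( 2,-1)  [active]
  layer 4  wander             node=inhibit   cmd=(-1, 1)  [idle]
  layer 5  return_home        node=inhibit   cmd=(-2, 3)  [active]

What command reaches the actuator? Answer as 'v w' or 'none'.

L0 explore_frontier: idle → wire = none
L1 follow_wall: idle → wire stays none
L2 escape: idle → wire stays none
L3 avoid_obstacle: active, suppressor → wire = (2, -1)
L4 wander: idle → wire stays (2, -1)
L5 return_home: active, inhibitor → wire = none
actuator = none

none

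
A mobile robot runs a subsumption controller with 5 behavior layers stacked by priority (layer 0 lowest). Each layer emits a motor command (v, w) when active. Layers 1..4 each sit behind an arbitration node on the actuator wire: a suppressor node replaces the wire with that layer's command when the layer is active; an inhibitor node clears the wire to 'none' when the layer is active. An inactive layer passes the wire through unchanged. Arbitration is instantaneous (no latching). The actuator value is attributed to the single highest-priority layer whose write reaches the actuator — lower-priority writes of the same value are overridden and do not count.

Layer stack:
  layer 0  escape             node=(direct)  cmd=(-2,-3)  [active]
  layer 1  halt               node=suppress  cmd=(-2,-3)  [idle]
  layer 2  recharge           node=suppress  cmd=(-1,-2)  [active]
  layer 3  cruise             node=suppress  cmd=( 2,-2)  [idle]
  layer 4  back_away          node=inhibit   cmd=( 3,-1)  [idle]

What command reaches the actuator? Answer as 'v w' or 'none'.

[0] escape on; wire := (-2, -3)
[1] halt off; pass (-2, -3)
[2] recharge on (suppress); wire := (-1, -2)
[3] cruise off; pass (-1, -2)
[4] back_away off; pass (-1, -2)
output (-1, -2)

-1 -2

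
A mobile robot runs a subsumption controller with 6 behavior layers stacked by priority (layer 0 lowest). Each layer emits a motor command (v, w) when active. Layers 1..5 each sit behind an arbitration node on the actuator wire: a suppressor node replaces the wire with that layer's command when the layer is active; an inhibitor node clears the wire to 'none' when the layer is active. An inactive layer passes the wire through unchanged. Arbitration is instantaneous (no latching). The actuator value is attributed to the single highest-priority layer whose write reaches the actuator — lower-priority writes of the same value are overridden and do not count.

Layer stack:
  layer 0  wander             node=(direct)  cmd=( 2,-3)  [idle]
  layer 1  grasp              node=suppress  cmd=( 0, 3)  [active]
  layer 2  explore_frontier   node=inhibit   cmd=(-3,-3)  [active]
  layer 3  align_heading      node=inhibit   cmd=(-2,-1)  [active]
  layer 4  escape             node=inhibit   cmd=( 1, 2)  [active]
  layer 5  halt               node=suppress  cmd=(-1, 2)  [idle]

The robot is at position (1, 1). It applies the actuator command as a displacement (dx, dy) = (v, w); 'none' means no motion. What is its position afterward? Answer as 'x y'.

layer 0 (wander) idle — none
layer 1 (grasp) active — suppresses: (0, 3)
layer 2 (explore_frontier) active — inhibits: none
layer 3 (align_heading) active — inhibits: none
layer 4 (escape) active — inhibits: none
layer 5 (halt) idle — unchanged: none
→ actuator none
position: (1, 1) + none = (1, 1)

1 1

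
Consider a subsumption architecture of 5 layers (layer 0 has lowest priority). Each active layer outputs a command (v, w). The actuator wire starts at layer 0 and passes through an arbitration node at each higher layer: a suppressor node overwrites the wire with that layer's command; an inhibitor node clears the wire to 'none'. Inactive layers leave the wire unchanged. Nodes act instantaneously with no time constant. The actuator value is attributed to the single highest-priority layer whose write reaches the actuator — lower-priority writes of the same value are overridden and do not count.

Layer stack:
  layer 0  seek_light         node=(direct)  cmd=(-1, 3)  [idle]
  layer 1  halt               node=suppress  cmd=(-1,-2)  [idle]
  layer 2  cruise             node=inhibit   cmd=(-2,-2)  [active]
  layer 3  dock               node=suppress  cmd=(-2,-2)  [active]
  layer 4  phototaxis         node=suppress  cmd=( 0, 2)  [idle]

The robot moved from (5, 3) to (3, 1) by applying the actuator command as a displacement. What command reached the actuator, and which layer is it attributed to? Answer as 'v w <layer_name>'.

displacement = (3, 1) − (5, 3) = (-2, -2)
L0 seek_light: idle → wire = none
L1 halt: idle → wire stays none
L2 cruise: active, inhibitor → wire = none
L3 dock: active, suppressor → wire = (-2, -2)
L4 phototaxis: idle → wire stays (-2, -2)
actuator = (-2, -2) — from layer 3 (dock)

-2 -2 dock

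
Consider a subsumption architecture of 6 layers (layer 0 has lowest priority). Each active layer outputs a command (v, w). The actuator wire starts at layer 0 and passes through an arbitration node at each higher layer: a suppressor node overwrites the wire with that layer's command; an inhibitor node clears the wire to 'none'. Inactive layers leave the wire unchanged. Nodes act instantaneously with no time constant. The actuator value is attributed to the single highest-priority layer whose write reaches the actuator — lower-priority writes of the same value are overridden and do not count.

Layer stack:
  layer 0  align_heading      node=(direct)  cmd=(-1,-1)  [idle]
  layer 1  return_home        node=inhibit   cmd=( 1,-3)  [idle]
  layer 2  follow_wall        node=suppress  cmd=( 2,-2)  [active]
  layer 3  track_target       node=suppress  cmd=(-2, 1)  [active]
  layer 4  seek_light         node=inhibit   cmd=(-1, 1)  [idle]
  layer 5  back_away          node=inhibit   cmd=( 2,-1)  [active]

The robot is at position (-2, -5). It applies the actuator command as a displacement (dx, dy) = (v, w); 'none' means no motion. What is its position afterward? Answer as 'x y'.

[0] align_heading off; wire := none
[1] return_home off; pass none
[2] follow_wall on (suppress); wire := (2, -2)
[3] track_target on (suppress); wire := (-2, 1)
[4] seek_light off; pass (-2, 1)
[5] back_away on (inhibit); wire := none
output none
position: (-2, -5) + none = (-2, -5)

-2 -5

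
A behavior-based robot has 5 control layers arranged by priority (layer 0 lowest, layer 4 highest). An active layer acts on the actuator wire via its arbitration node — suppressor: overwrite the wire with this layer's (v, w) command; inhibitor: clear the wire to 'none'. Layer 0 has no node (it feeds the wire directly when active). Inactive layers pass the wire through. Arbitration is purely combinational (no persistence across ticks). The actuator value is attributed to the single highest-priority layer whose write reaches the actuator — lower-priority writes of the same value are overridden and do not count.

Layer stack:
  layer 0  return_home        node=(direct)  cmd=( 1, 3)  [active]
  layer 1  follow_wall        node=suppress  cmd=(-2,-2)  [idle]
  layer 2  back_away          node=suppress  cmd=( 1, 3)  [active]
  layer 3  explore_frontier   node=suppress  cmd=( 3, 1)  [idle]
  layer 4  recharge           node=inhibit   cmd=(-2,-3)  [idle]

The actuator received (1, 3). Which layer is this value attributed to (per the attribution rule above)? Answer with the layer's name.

[0] return_home on; wire := (1, 3)
[1] follow_wall off; pass (1, 3)
[2] back_away on (suppress); wire := (1, 3)
[3] explore_frontier off; pass (1, 3)
[4] recharge off; pass (1, 3)
output (1, 3)
last writer: layer 2 = back_away

back_away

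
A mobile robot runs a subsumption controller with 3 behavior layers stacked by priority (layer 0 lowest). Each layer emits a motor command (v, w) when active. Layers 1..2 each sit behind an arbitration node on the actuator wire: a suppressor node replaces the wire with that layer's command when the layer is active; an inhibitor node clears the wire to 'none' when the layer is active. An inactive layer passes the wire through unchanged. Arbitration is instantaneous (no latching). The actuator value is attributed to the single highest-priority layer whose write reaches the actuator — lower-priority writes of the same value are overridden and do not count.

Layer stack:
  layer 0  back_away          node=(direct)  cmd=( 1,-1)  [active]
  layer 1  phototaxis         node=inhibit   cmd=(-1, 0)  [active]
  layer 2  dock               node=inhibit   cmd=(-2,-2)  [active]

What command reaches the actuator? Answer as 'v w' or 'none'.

L0 back_away: active, feeds wire = (1, -1)
L1 phototaxis: active, inhibitor → wire = none
L2 dock: active, inhibitor → wire = none
actuator = none

none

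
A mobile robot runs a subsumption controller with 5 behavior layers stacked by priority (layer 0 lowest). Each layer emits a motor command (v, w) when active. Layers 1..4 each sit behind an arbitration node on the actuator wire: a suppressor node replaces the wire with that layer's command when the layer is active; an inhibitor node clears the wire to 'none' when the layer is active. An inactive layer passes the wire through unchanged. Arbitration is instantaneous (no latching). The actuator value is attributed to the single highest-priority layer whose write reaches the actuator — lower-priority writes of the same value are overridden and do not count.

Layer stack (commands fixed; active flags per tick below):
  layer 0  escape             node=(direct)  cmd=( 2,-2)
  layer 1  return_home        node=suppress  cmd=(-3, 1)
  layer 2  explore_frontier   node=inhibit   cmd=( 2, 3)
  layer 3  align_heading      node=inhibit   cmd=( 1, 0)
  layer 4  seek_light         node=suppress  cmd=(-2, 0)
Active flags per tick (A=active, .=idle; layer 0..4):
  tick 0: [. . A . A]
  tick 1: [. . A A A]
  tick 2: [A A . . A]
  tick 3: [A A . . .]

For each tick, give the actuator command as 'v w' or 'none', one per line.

tick 0:
  [0] escape off; wire := none
  [1] return_home off; pass none
  [2] explore_frontier on (inhibit); wire := none
  [3] align_heading off; pass none
  [4] seek_light on (suppress); wire := (-2, 0)
  output (-2, 0)
tick 1:
  [0] escape off; wire := none
  [1] return_home off; pass none
  [2] explore_frontier on (inhibit); wire := none
  [3] align_heading on (inhibit); wire := none
  [4] seek_light on (suppress); wire := (-2, 0)
  output (-2, 0)
tick 2:
  [0] escape on; wire := (2, -2)
  [1] return_home on (suppress); wire := (-3, 1)
  [2] explore_frontier off; pass (-3, 1)
  [3] align_heading off; pass (-3, 1)
  [4] seek_light on (suppress); wire := (-2, 0)
  output (-2, 0)
tick 3:
  [0] escape on; wire := (2, -2)
  [1] return_home on (suppress); wire := (-3, 1)
  [2] explore_frontier off; pass (-3, 1)
  [3] align_heading off; pass (-3, 1)
  [4] seek_light off; pass (-3, 1)
  output (-3, 1)

-2 0
-2 0
-2 0
-3 1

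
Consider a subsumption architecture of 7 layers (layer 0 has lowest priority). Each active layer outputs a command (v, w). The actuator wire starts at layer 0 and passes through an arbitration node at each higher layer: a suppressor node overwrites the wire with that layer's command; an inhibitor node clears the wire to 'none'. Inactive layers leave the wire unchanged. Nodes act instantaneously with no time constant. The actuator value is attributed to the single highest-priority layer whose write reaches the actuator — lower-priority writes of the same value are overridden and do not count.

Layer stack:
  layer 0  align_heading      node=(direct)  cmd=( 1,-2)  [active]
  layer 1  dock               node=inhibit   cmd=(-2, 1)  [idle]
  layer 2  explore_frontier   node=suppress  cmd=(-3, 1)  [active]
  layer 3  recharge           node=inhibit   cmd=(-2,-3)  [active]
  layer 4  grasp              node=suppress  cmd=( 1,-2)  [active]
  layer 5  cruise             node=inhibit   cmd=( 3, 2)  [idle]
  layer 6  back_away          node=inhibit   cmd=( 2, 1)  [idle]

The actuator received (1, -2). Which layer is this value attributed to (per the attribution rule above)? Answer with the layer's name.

layer 0 (align_heading) active — direct: (1, -2)
layer 1 (dock) idle — unchanged: (1, -2)
layer 2 (explore_frontier) active — suppresses: (-3, 1)
layer 3 (recharge) active — inhibits: none
layer 4 (grasp) active — suppresses: (1, -2)
layer 5 (cruise) idle — unchanged: (1, -2)
layer 6 (back_away) idle — unchanged: (1, -2)
→ actuator (1, -2)
last writer: layer 4 = grasp

grasp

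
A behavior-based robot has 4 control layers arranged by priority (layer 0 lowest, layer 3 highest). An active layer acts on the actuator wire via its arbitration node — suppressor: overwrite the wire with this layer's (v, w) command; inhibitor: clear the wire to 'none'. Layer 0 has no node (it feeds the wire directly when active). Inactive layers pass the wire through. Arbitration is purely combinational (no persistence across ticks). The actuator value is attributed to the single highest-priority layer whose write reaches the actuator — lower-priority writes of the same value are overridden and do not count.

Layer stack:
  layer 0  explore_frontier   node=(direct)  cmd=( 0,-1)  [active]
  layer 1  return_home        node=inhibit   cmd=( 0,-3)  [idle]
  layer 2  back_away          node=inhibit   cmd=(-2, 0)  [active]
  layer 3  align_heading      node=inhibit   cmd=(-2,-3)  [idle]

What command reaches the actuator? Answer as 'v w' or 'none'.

layer 0 (explore_frontier) active — direct: (0, -1)
layer 1 (return_home) idle — unchanged: (0, -1)
layer 2 (back_away) active — inhibits: none
layer 3 (align_heading) idle — unchanged: none
→ actuator none

none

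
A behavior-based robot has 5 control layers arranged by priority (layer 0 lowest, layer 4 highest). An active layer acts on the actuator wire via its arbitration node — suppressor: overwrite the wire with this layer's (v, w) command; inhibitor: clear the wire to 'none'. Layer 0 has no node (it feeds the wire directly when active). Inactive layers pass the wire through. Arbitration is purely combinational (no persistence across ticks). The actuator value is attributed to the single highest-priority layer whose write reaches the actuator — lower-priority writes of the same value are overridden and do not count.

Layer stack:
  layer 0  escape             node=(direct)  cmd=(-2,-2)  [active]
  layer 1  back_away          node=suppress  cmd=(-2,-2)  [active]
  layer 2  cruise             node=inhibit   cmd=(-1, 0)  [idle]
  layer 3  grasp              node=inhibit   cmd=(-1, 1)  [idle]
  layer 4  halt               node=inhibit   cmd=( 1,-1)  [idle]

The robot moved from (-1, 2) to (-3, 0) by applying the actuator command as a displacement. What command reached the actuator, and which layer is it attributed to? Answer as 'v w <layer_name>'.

-2 -2 back_away

displacement = (-3, 0) − (-1, 2) = (-2, -2)
layer 0 (escape) active — direct: (-2, -2)
layer 1 (back_away) active — suppresses: (-2, -2)
layer 2 (cruise) idle — unchanged: (-2, -2)
layer 3 (grasp) idle — unchanged: (-2, -2)
layer 4 (halt) idle — unchanged: (-2, -2)
→ actuator (-2, -2) — from layer 1 (back_away)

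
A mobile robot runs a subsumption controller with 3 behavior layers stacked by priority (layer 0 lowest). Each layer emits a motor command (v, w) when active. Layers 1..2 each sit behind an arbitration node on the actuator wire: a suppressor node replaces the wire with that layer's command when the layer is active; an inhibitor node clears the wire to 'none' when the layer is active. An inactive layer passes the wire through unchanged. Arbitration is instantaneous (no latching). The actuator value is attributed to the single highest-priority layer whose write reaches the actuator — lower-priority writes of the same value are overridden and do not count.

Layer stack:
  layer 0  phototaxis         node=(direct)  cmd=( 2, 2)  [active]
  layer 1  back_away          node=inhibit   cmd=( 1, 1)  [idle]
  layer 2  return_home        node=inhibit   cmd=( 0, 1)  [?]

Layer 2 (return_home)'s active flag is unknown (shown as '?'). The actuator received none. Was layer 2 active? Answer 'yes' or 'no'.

If layer 2 is active=yes:
  actuator would be none
If layer 2 is active=no:
  actuator would be (2, 2)
Observed none, so layer 2 was active.

yes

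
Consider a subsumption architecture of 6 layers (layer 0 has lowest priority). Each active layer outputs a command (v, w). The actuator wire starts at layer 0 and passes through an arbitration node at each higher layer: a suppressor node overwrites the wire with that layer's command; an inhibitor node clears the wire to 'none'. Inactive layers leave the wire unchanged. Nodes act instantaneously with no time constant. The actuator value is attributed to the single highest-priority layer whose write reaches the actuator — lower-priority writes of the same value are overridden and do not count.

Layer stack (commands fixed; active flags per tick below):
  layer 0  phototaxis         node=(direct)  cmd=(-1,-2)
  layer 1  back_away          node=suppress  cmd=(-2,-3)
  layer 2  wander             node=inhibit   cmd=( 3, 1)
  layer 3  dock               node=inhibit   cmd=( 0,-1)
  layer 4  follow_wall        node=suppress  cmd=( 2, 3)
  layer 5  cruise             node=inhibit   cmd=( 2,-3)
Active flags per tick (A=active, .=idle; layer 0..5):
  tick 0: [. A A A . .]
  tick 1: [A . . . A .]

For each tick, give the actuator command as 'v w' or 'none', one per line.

none
2 3

tick 0:
  L0 phototaxis: idle → wire = none
  L1 back_away: active, suppressor → wire = (-2, -3)
  L2 wander: active, inhibitor → wire = none
  L3 dock: active, inhibitor → wire = none
  L4 follow_wall: idle → wire stays none
  L5 cruise: idle → wire stays none
  actuator = none
tick 1:
  L0 phototaxis: active, feeds wire = (-1, -2)
  L1 back_away: idle → wire stays (-1, -2)
  L2 wander: idle → wire stays (-1, -2)
  L3 dock: idle → wire stays (-1, -2)
  L4 follow_wall: active, suppressor → wire = (2, 3)
  L5 cruise: idle → wire stays (2, 3)
  actuator = (2, 3)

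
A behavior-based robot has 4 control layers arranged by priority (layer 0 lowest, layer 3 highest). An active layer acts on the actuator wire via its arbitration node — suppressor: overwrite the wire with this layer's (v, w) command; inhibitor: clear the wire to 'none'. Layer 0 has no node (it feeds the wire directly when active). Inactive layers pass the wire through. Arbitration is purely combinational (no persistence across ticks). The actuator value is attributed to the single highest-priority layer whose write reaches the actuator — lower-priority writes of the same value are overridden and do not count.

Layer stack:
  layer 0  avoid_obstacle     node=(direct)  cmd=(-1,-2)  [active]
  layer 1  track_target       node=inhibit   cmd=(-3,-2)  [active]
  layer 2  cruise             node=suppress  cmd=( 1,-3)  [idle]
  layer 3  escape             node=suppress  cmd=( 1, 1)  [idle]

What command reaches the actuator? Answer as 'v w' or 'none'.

L0 avoid_obstacle: active, feeds wire = (-1, -2)
L1 track_target: active, inhibitor → wire = none
L2 cruise: idle → wire stays none
L3 escape: idle → wire stays none
actuator = none

none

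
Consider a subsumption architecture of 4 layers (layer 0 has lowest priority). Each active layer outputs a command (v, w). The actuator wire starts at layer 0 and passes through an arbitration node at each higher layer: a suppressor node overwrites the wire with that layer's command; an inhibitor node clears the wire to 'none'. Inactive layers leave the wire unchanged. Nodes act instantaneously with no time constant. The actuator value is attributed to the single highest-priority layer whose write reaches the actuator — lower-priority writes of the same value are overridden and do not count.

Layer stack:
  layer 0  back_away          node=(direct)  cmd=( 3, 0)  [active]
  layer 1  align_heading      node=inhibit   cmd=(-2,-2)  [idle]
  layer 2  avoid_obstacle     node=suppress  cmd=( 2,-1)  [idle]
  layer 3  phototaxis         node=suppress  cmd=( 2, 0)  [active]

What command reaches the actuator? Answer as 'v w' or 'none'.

2 0

L0 back_away: active, feeds wire = (3, 0)
L1 align_heading: idle → wire stays (3, 0)
L2 avoid_obstacle: idle → wire stays (3, 0)
L3 phototaxis: active, suppressor → wire = (2, 0)
actuator = (2, 0)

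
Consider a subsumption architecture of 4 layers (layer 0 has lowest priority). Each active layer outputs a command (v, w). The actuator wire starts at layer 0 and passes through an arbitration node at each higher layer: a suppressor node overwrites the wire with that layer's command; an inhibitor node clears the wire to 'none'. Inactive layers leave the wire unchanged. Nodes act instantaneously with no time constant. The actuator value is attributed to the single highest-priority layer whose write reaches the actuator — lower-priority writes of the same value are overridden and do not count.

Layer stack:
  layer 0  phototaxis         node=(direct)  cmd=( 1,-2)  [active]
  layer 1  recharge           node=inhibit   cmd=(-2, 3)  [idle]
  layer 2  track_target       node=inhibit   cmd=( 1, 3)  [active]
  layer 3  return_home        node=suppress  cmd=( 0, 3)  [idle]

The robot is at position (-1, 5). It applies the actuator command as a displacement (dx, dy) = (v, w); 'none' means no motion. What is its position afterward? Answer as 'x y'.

-1 5

layer 0 (phototaxis) active — direct: (1, -2)
layer 1 (recharge) idle — unchanged: (1, -2)
layer 2 (track_target) active — inhibits: none
layer 3 (return_home) idle — unchanged: none
→ actuator none
position: (-1, 5) + none = (-1, 5)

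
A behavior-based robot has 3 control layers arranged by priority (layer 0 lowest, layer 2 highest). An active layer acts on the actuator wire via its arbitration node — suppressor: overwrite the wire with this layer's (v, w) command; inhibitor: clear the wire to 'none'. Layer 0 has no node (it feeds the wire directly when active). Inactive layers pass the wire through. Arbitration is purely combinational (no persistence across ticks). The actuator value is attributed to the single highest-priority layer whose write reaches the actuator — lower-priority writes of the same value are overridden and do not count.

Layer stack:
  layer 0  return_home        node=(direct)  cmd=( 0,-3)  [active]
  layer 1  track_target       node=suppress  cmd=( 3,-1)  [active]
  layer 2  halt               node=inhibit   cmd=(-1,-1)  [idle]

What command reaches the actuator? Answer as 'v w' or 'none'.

layer 0 (return_home) active — direct: (0, -3)
layer 1 (track_target) active — suppresses: (3, -1)
layer 2 (halt) idle — unchanged: (3, -1)
→ actuator (3, -1)

3 -1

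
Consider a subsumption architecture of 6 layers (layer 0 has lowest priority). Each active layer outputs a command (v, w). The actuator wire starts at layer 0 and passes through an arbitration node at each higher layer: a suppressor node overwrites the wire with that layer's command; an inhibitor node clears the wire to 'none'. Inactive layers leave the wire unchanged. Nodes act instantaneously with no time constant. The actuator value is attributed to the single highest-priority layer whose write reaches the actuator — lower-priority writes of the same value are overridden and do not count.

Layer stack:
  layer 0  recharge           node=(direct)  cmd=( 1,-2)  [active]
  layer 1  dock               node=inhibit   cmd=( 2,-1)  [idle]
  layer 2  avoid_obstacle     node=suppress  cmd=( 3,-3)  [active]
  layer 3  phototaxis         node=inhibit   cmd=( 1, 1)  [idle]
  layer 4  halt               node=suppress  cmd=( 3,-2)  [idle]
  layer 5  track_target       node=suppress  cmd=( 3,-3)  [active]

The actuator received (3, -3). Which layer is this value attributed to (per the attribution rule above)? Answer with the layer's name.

track_target

layer 0 (recharge) active — direct: (1, -2)
layer 1 (dock) idle — unchanged: (1, -2)
layer 2 (avoid_obstacle) active — suppresses: (3, -3)
layer 3 (phototaxis) idle — unchanged: (3, -3)
layer 4 (halt) idle — unchanged: (3, -3)
layer 5 (track_target) active — suppresses: (3, -3)
→ actuator (3, -3)
last writer: layer 5 = track_target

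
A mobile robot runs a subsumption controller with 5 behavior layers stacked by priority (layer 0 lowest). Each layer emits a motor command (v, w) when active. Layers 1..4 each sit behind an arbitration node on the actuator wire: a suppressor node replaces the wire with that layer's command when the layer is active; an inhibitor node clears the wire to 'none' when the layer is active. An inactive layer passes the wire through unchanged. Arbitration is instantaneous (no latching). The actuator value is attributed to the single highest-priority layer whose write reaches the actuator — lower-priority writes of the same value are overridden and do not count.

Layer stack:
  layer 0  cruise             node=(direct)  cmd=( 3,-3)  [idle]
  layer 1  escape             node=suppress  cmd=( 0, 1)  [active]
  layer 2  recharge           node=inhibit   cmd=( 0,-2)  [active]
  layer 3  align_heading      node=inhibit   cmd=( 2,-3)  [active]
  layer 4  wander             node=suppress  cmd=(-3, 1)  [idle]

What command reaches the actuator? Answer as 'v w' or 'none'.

none

L0 cruise: idle → wire = none
L1 escape: active, suppressor → wire = (0, 1)
L2 recharge: active, inhibitor → wire = none
L3 align_heading: active, inhibitor → wire = none
L4 wander: idle → wire stays none
actuator = none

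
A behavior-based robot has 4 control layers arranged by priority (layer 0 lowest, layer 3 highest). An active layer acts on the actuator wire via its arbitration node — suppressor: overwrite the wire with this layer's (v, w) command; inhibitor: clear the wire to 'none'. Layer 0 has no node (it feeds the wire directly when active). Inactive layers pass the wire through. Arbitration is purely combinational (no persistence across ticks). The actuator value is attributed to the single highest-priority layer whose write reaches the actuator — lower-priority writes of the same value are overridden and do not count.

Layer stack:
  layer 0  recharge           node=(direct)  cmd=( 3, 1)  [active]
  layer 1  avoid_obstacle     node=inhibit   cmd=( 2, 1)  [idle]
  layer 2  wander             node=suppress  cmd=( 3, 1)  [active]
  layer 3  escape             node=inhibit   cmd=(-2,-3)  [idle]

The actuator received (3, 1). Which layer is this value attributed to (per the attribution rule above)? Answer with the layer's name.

wander

layer 0 (recharge) active — direct: (3, 1)
layer 1 (avoid_obstacle) idle — unchanged: (3, 1)
layer 2 (wander) active — suppresses: (3, 1)
layer 3 (escape) idle — unchanged: (3, 1)
→ actuator (3, 1)
last writer: layer 2 = wander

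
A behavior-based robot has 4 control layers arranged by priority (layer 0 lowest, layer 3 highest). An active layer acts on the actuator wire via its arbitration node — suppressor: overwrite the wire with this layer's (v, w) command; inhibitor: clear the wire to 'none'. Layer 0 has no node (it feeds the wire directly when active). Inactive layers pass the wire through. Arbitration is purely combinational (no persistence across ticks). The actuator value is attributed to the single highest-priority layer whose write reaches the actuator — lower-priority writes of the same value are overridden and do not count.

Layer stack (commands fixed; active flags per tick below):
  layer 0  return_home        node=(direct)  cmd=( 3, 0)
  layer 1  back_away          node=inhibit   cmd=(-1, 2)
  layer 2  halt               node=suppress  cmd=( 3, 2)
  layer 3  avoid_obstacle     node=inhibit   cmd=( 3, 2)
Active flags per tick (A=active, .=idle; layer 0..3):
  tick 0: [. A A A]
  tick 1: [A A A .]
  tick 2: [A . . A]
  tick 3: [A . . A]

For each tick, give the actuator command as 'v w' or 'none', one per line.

tick 0:
  L0 return_home: idle → wire = none
  L1 back_away: active, inhibitor → wire = none
  L2 halt: active, suppressor → wire = (3, 2)
  L3 avoid_obstacle: active, inhibitor → wire = none
  actuator = none
tick 1:
  L0 return_home: active, feeds wire = (3, 0)
  L1 back_away: active, inhibitor → wire = none
  L2 halt: active, suppressor → wire = (3, 2)
  L3 avoid_obstacle: idle → wire stays (3, 2)
  actuator = (3, 2)
tick 2:
  L0 return_home: active, feeds wire = (3, 0)
  L1 back_away: idle → wire stays (3, 0)
  L2 halt: idle → wire stays (3, 0)
  L3 avoid_obstacle: active, inhibitor → wire = none
  actuator = none
tick 3:
  L0 return_home: active, feeds wire = (3, 0)
  L1 back_away: idle → wire stays (3, 0)
  L2 halt: idle → wire stays (3, 0)
  L3 avoid_obstacle: active, inhibitor → wire = none
  actuator = none

none
3 2
none
none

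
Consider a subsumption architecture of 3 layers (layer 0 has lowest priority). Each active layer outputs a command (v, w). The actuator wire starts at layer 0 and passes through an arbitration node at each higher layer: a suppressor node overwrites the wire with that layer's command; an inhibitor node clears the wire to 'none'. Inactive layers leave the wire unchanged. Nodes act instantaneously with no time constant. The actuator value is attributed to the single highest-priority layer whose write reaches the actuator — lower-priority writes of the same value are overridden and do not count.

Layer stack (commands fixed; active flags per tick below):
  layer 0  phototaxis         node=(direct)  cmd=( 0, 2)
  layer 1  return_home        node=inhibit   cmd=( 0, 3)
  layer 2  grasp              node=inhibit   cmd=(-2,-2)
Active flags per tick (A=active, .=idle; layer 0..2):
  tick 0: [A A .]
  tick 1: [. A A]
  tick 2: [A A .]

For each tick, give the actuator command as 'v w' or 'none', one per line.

tick 0:
  L0 phototaxis: active, feeds wire = (0, 2)
  L1 return_home: active, inhibitor → wire = none
  L2 grasp: idle → wire stays none
  actuator = none
tick 1:
  L0 phototaxis: idle → wire = none
  L1 return_home: active, inhibitor → wire = none
  L2 grasp: active, inhibitor → wire = none
  actuator = none
tick 2:
  L0 phototaxis: active, feeds wire = (0, 2)
  L1 return_home: active, inhibitor → wire = none
  L2 grasp: idle → wire stays none
  actuator = none

none
none
none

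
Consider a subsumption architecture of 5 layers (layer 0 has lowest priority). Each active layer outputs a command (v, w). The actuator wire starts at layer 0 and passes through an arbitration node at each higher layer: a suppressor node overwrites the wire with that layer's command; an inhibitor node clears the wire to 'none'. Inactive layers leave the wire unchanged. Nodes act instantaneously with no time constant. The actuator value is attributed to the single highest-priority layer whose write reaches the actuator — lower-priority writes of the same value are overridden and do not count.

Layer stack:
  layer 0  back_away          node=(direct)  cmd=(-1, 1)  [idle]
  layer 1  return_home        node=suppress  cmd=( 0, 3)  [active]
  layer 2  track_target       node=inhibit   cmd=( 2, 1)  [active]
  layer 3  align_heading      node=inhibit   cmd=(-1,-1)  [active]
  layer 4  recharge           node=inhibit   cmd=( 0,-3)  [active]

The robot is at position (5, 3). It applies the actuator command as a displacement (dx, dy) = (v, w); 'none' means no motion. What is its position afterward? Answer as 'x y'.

layer 0 (back_away) idle — none
layer 1 (return_home) active — suppresses: (0, 3)
layer 2 (track_target) active — inhibits: none
layer 3 (align_heading) active — inhibits: none
layer 4 (recharge) active — inhibits: none
→ actuator none
position: (5, 3) + none = (5, 3)

5 3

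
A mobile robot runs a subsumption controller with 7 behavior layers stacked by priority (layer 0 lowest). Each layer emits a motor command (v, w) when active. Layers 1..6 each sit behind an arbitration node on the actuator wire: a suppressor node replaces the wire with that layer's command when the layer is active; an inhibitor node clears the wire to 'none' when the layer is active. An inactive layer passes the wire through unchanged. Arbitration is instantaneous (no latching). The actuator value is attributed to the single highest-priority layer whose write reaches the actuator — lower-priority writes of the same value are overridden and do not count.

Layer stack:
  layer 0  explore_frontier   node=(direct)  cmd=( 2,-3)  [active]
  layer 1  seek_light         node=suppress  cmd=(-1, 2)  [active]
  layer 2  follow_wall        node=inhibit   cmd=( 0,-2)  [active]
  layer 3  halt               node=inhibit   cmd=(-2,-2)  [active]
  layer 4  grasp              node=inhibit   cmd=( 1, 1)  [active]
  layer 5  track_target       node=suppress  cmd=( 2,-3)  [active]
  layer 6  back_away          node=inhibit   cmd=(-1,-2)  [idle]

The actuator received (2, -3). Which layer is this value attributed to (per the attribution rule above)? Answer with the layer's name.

track_target

layer 0 (explore_frontier) active — direct: (2, -3)
layer 1 (seek_light) active — suppresses: (-1, 2)
layer 2 (follow_wall) active — inhibits: none
layer 3 (halt) active — inhibits: none
layer 4 (grasp) active — inhibits: none
layer 5 (track_target) active — suppresses: (2, -3)
layer 6 (back_away) idle — unchanged: (2, -3)
→ actuator (2, -3)
last writer: layer 5 = track_target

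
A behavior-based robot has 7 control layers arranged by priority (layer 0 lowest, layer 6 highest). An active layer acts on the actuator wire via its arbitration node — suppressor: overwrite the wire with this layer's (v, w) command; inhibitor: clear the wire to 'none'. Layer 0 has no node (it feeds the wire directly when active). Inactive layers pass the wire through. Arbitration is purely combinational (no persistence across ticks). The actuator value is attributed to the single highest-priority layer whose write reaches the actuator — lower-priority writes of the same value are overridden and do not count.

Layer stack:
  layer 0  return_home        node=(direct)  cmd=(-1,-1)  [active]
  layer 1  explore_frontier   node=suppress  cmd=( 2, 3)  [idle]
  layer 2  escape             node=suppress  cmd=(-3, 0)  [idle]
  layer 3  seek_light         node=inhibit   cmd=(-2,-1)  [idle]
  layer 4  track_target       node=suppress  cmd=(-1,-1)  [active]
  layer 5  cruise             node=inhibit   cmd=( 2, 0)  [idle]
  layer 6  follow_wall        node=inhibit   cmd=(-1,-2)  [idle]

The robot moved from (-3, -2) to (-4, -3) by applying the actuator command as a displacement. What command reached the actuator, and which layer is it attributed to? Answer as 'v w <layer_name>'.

displacement = (-4, -3) − (-3, -2) = (-1, -1)
[0] return_home on; wire := (-1, -1)
[1] explore_frontier off; pass (-1, -1)
[2] escape off; pass (-1, -1)
[3] seek_light off; pass (-1, -1)
[4] track_target on (suppress); wire := (-1, -1)
[5] cruise off; pass (-1, -1)
[6] follow_wall off; pass (-1, -1)
output (-1, -1) — from layer 4 (track_target)

-1 -1 track_target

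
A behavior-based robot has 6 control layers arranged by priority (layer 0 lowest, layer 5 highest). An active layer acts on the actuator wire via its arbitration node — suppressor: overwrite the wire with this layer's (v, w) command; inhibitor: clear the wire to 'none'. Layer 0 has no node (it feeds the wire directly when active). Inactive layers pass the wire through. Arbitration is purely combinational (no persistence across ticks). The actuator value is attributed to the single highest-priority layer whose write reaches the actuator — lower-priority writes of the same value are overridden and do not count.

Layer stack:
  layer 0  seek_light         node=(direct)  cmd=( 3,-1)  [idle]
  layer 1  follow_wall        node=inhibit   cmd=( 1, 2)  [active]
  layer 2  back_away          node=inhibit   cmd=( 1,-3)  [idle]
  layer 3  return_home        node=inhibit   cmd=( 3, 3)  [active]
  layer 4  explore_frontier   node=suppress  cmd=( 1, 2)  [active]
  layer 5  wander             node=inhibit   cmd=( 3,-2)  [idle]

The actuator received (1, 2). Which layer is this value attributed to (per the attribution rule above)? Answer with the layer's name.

explore_frontier

L0 seek_light: idle → wire = none
L1 follow_wall: active, inhibitor → wire = none
L2 back_away: idle → wire stays none
L3 return_home: active, inhibitor → wire = none
L4 explore_frontier: active, suppressor → wire = (1, 2)
L5 wander: idle → wire stays (1, 2)
actuator = (1, 2)
last writer: layer 4 = explore_frontier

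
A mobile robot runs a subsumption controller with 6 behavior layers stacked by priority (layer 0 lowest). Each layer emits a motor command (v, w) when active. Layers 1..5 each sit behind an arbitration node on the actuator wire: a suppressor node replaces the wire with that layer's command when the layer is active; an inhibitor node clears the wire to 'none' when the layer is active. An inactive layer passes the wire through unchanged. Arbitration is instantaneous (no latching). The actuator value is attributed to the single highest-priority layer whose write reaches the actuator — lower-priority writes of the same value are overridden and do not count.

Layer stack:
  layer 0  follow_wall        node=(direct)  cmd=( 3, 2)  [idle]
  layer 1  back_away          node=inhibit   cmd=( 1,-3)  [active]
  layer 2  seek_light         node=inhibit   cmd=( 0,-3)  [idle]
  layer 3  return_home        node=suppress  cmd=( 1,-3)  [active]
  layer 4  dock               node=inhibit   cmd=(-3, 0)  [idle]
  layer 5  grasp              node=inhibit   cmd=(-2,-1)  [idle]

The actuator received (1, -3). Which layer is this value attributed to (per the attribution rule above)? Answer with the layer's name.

L0 follow_wall: idle → wire = none
L1 back_away: active, inhibitor → wire = none
L2 seek_light: idle → wire stays none
L3 return_home: active, suppressor → wire = (1, -3)
L4 dock: idle → wire stays (1, -3)
L5 grasp: idle → wire stays (1, -3)
actuator = (1, -3)
last writer: layer 3 = return_home

return_home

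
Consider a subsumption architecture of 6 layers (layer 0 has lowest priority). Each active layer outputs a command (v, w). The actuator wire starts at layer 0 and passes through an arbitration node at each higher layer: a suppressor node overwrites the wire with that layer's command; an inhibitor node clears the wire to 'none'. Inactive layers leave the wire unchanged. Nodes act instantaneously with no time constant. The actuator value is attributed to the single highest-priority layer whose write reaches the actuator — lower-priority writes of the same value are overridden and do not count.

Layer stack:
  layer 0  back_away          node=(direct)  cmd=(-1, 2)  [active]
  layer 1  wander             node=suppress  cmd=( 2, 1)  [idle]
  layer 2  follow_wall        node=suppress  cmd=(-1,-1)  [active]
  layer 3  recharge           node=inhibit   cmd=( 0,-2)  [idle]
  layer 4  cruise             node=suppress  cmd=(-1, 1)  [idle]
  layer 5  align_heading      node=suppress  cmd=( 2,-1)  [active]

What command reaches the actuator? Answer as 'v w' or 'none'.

layer 0 (back_away) active — direct: (-1, 2)
layer 1 (wander) idle — unchanged: (-1, 2)
layer 2 (follow_wall) active — suppresses: (-1, -1)
layer 3 (recharge) idle — unchanged: (-1, -1)
layer 4 (cruise) idle — unchanged: (-1, -1)
layer 5 (align_heading) active — suppresses: (2, -1)
→ actuator (2, -1)

2 -1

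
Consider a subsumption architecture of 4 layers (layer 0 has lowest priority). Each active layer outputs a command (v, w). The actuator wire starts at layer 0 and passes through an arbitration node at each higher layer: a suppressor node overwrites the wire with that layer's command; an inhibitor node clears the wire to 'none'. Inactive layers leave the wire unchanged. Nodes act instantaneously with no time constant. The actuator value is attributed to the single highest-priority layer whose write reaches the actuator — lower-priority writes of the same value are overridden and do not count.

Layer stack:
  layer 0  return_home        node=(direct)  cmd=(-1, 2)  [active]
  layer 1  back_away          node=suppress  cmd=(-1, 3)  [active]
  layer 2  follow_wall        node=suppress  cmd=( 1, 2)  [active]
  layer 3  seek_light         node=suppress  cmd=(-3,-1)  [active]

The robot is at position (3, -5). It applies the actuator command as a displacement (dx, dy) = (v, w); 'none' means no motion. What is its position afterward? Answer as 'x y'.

L0 return_home: active, feeds wire = (-1, 2)
L1 back_away: active, suppressor → wire = (-1, 3)
L2 follow_wall: active, suppressor → wire = (1, 2)
L3 seek_light: active, suppressor → wire = (-3, -1)
actuator = (-3, -1)
position: (3, -5) + (-3, -1) = (0, -6)

0 -6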